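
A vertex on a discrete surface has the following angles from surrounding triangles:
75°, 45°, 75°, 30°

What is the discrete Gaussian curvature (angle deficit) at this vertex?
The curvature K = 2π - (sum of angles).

Sum of angles = 225°. K = 360° - 225° = 135° = 3π/4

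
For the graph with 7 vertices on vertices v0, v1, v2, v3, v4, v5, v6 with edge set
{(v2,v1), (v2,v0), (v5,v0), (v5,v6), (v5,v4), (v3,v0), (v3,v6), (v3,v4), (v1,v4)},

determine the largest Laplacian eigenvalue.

Degrees: deg(v0) = 3, deg(v1) = 2, deg(v2) = 2, deg(v3) = 3, deg(v4) = 3, deg(v5) = 3, deg(v6) = 2.
L = D − A with rows/columns ordered (v0, v1, v2, v3, v4, v5, v6):
  [ 3,  0, -1, -1,  0, -1,  0]
  [ 0,  2, -1,  0, -1,  0,  0]
  [-1, -1,  2,  0,  0,  0,  0]
  [-1,  0,  0,  3, -1,  0, -1]
  [ 0, -1,  0, -1,  3, -1,  0]
  [-1,  0,  0,  0, -1,  3, -1]
  [ 0,  0,  0, -1,  0, -1,  2]
Characteristic polynomial: det(λI − L) = λ(λ − 1)(λ − 2)(λ² − 8λ + 14)(λ − 3)(λ − 4).
Roots: λ = 0; (λ − 1) = 0 ⇒ λ = 1; (λ − 2) = 0 ⇒ λ = 2; (λ² − 8λ + 14) = 0 ⇒ λ = 4 ± √2 ≈ 2.5858, 5.4142; (λ − 3) = 0 ⇒ λ = 3; (λ − 4) = 0 ⇒ λ = 4.
(Check: the roots sum (with multiplicity) to 18, matching trace L = Σdeg = 2·9 = 18.)
Laplacian eigenvalues: [0.0, 1.0, 2.0, 2.5858, 3.0, 4.0, 5.4142]. Largest eigenvalue (spectral radius) = 5.4142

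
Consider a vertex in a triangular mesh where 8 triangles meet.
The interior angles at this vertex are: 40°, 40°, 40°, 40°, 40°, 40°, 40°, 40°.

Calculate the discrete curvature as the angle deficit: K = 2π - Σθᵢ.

Sum of angles = 320°. K = 360° - 320° = 40°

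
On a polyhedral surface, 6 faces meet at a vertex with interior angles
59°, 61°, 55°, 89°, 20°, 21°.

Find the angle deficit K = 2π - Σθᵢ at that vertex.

Sum of angles = 305°. K = 360° - 305° = 55° = 11π/36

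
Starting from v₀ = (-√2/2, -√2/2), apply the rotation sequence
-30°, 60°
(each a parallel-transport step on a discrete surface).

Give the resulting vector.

Total rotation: (-30°) + 60° = 30°. Final vector: (-0.2588, -0.9659)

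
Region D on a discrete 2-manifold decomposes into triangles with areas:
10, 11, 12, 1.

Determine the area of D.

10 + 11 + 12 + 1 = 34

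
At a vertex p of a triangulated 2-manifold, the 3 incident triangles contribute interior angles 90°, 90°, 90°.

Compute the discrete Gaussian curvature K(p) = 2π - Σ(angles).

Sum of angles = 270°. K = 360° - 270° = 90°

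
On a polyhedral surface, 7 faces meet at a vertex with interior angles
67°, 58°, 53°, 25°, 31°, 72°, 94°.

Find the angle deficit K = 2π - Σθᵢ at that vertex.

Sum of angles = 400°. K = 360° - 400° = -40° = -2π/9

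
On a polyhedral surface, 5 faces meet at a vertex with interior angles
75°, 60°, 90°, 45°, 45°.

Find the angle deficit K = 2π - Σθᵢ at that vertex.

Sum of angles = 315°. K = 360° - 315° = 45° = π/4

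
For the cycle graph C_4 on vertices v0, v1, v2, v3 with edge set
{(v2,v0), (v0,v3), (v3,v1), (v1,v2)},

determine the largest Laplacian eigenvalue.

The cycle graph C_n has Laplacian eigenvalues λ_k = 2 − 2cos(2πk/n), k = 0, 1, …, n−1. Here n = 4:
k=0: 2 − 2cos(0) = 0.0; k=1: 2 − 2cos(π/2) = 2.0; k=2: 2 − 2cos(π) = 4.0; k=3: 2 − 2cos(3π/2) = 2.0.
Laplacian eigenvalues: [0.0, 2.0, 2.0, 4.0]. Largest eigenvalue (spectral radius) = 4.0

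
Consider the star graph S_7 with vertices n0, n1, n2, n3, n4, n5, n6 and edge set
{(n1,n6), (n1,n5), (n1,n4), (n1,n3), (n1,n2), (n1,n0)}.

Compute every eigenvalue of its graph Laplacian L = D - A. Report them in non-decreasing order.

The star S_7 is the complete bipartite graph K_{1,6} (one hub of degree 6, 6 leaves of degree 1). The Laplacian spectrum of K_{p,q} is 0, p (multiplicity q−1), q (multiplicity p−1), p+q. With p = 1, q = 6: 0 once, 1 with multiplicity 5, and 7 once. (Check: trace L = sum of degrees = 12 = 5·1 + 7.)
Laplacian eigenvalues (increasing order): [0.0, 1.0, 1.0, 1.0, 1.0, 1.0, 7.0]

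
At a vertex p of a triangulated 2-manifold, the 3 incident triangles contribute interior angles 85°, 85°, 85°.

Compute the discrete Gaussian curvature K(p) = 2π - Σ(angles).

Sum of angles = 255°. K = 360° - 255° = 105°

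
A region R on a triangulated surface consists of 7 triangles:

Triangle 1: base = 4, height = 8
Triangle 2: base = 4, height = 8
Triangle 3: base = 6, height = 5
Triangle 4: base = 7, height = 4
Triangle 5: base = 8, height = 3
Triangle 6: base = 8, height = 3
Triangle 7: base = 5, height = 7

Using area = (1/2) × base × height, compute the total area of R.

(1/2)×4×8 + (1/2)×4×8 + (1/2)×6×5 + (1/2)×7×4 + (1/2)×8×3 + (1/2)×8×3 + (1/2)×5×7 = 102.5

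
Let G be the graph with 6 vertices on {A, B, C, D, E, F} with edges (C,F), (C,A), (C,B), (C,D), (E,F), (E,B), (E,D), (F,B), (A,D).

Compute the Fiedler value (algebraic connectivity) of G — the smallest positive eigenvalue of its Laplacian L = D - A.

Degrees: deg(A) = 2, deg(B) = 3, deg(C) = 4, deg(D) = 3, deg(E) = 3, deg(F) = 3.
L = D − A with rows/columns ordered (A, B, C, D, E, F):
  [ 2,  0, -1, -1,  0,  0]
  [ 0,  3, -1,  0, -1, -1]
  [-1, -1,  4, -1,  0, -1]
  [-1,  0, -1,  3, -1,  0]
  [ 0, -1,  0, -1,  3, -1]
  [ 0, -1, -1,  0, -1,  3]
Characteristic polynomial: det(λI − L) = λ(λ² − 7λ + 8)(λ − 3)(λ − 4)².
Roots: λ = 0; (λ² − 7λ + 8) = 0 ⇒ λ = (7 ± √17)/2 ≈ 1.4384, 5.5616; (λ − 3) = 0 ⇒ λ = 3; (λ − 4) = 0 ⇒ λ = 4 (multiplicity 2).
(Check: the roots sum (with multiplicity) to 18, matching trace L = Σdeg = 2·9 = 18.)
Laplacian eigenvalues: [0.0, 1.4384, 3.0, 4.0, 4.0, 5.5616]. Algebraic connectivity (smallest non-zero eigenvalue) = 1.4384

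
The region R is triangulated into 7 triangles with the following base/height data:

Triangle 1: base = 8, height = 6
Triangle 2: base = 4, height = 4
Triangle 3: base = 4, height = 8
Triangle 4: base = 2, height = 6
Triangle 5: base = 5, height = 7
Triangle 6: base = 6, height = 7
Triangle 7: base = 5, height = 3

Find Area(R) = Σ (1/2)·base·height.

(1/2)×8×6 + (1/2)×4×4 + (1/2)×4×8 + (1/2)×2×6 + (1/2)×5×7 + (1/2)×6×7 + (1/2)×5×3 = 100.0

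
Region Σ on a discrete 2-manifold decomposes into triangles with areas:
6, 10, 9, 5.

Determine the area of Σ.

6 + 10 + 9 + 5 = 30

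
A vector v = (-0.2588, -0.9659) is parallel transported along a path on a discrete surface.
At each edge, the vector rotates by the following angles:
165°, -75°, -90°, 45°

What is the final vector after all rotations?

Total rotation: 165° + (-75°) + (-90°) + 45° = 45°. Final vector: (0.5000, -0.8660)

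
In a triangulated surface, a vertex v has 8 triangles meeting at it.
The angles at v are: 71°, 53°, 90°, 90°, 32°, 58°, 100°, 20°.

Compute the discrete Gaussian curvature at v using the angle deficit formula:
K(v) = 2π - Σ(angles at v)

Sum of angles = 514°. K = 360° - 514° = -154° = -77π/90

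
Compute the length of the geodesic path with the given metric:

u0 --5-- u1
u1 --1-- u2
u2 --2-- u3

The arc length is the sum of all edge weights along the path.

Arc length = 5 + 1 + 2 = 8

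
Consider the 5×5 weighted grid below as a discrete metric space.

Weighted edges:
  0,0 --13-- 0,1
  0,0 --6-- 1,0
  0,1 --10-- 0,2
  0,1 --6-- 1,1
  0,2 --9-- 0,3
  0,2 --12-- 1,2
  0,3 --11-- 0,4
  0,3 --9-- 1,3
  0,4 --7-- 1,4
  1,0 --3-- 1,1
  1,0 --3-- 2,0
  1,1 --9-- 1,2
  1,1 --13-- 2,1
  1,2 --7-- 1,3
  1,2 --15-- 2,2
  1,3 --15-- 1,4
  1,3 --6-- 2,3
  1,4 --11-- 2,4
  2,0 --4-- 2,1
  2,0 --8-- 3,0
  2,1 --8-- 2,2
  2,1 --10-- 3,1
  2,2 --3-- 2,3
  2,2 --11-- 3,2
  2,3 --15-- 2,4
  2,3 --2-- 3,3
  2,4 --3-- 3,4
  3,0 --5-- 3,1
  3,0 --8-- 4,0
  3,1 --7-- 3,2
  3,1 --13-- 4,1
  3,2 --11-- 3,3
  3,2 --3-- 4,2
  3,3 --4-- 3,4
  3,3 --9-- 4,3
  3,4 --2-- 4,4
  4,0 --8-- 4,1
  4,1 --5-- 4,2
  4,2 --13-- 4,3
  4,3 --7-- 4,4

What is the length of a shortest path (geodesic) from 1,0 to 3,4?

Shortest path: 1,0 → 2,0 → 2,1 → 2,2 → 2,3 → 3,3 → 3,4, total weight = 24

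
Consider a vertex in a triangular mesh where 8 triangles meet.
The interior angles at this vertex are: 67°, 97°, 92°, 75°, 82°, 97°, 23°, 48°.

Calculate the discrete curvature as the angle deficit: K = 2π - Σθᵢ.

Sum of angles = 581°. K = 360° - 581° = -221° = -221π/180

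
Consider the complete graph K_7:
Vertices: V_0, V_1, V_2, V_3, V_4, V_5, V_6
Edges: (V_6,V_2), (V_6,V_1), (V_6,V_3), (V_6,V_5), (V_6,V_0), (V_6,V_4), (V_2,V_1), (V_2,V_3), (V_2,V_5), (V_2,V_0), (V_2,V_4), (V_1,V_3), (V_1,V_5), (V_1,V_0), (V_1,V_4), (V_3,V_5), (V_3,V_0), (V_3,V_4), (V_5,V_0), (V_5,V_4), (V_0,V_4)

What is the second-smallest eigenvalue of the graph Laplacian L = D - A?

For the complete graph K_n, L = nI − J (J = all-ones matrix). J has eigenvalues n (once, eigenvector 𝟙) and 0 (multiplicity n−1), so L has eigenvalues 0 (once) and n (multiplicity n−1). Here n = 7: eigenvalue 0 once and 7 with multiplicity 6.
Laplacian eigenvalues: [0.0, 7.0, 7.0, 7.0, 7.0, 7.0, 7.0]. Algebraic connectivity (smallest non-zero eigenvalue) = 7.0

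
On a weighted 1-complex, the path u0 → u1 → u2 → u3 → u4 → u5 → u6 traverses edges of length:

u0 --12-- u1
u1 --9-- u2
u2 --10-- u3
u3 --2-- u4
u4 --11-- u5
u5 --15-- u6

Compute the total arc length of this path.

Arc length = 12 + 9 + 10 + 2 + 11 + 15 = 59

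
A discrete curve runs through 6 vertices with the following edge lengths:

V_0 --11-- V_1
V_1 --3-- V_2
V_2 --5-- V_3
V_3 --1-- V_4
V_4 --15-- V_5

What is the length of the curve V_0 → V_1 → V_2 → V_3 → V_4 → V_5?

Arc length = 11 + 3 + 5 + 1 + 15 = 35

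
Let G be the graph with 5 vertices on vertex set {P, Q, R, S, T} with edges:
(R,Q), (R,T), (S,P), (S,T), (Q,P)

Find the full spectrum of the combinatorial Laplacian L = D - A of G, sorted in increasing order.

Degrees: deg(P) = 2, deg(Q) = 2, deg(R) = 2, deg(S) = 2, deg(T) = 2.
L = D − A with rows/columns ordered (P, Q, R, S, T):
  [ 2, -1,  0, -1,  0]
  [-1,  2, -1,  0,  0]
  [ 0, -1,  2,  0, -1]
  [-1,  0,  0,  2, -1]
  [ 0,  0, -1, -1,  2]
Characteristic polynomial: det(λI − L) = λ(λ² − 5λ + 5)².
Roots: λ = 0; (λ² − 5λ + 5) = 0 ⇒ λ = (5 ± √5)/2 ≈ 1.382, 3.618 (multiplicity 2).
(Check: the roots sum (with multiplicity) to 10, matching trace L = Σdeg = 2·5 = 10.)
Laplacian eigenvalues (increasing order): [0.0, 1.382, 1.382, 3.618, 3.618]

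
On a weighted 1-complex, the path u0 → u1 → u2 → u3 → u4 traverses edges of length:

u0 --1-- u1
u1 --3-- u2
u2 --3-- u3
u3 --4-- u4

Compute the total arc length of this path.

Arc length = 1 + 3 + 3 + 4 = 11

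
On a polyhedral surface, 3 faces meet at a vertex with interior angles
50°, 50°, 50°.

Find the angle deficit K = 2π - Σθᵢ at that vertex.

Sum of angles = 150°. K = 360° - 150° = 210° = 7π/6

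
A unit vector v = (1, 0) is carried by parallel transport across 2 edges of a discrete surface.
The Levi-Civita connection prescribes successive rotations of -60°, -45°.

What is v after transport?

Total rotation: (-60°) + (-45°) = -105°. Final vector: (-0.2588, -0.9659)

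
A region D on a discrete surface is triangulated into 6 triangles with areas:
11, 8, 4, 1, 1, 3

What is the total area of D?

11 + 8 + 4 + 1 + 1 + 3 = 28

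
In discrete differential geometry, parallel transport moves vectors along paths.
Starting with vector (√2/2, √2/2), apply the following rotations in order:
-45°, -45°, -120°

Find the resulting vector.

Total rotation: (-45°) + (-45°) + (-120°) = -210° ≡ 150° (mod 360°). Final vector: (-0.9659, -0.2588)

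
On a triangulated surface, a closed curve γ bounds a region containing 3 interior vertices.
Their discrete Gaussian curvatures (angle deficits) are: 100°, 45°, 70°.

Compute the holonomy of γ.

Holonomy = total enclosed curvature = 100° + 45° + 70° = 215°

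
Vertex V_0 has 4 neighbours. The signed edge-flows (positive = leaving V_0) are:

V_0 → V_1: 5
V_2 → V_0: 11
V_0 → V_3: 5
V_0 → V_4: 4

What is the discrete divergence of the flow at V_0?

Divergence = sum of outgoing flows = 5 + (-11) + 5 + 4 = 3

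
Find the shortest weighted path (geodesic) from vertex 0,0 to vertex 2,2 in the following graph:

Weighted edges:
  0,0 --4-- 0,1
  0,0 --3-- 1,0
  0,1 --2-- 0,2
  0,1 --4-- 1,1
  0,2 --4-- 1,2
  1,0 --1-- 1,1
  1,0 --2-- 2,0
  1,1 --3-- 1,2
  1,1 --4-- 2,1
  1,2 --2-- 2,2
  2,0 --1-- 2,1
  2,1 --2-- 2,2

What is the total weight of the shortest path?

Shortest path: 0,0 → 1,0 → 2,0 → 2,1 → 2,2, total weight = 8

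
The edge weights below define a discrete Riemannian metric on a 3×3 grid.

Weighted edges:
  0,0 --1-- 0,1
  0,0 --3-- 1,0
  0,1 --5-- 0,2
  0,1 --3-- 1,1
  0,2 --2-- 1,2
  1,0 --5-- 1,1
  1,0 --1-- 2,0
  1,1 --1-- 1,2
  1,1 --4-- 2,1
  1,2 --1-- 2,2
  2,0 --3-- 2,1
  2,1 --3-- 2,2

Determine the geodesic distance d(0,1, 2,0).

Shortest path: 0,1 → 0,0 → 1,0 → 2,0, total weight = 5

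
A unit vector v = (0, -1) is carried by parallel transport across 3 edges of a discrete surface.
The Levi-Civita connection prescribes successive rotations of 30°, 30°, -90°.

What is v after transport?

Total rotation: 30° + 30° + (-90°) = -30°. Final vector: (-0.5000, -0.8660)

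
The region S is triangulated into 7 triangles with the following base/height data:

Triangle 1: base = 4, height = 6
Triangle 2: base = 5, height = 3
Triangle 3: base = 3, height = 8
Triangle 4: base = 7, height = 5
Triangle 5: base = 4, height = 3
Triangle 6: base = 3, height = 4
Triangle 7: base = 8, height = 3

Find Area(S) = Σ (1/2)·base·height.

(1/2)×4×6 + (1/2)×5×3 + (1/2)×3×8 + (1/2)×7×5 + (1/2)×4×3 + (1/2)×3×4 + (1/2)×8×3 = 73.0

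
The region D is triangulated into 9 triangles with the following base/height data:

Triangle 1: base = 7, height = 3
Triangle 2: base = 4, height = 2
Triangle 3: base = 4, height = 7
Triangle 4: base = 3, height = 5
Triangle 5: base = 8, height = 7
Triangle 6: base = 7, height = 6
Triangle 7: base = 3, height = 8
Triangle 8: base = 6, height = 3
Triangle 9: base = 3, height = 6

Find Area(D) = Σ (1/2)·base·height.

(1/2)×7×3 + (1/2)×4×2 + (1/2)×4×7 + (1/2)×3×5 + (1/2)×8×7 + (1/2)×7×6 + (1/2)×3×8 + (1/2)×6×3 + (1/2)×3×6 = 115.0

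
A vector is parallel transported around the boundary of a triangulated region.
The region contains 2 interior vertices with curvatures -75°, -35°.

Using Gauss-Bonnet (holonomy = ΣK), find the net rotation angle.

Holonomy = total enclosed curvature = (-75°) + (-35°) = -110°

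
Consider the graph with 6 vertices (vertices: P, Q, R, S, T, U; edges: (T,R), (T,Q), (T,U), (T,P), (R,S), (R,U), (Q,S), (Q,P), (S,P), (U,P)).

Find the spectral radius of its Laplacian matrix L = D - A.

Degrees: deg(P) = 4, deg(Q) = 3, deg(R) = 3, deg(S) = 3, deg(T) = 4, deg(U) = 3.
L = D − A with rows/columns ordered (P, Q, R, S, T, U):
  [ 4, -1,  0, -1, -1, -1]
  [-1,  3,  0, -1, -1,  0]
  [ 0,  0,  3, -1, -1, -1]
  [-1, -1, -1,  3,  0,  0]
  [-1, -1, -1,  0,  4, -1]
  [-1,  0, -1,  0, -1,  3]
Characteristic polynomial: det(λI − L) = λ(λ² − 8λ + 13)(λ − 3)(λ − 4)(λ − 5).
Roots: λ = 0; (λ² − 8λ + 13) = 0 ⇒ λ = 4 ± √3 ≈ 2.2679, 5.7321; (λ − 3) = 0 ⇒ λ = 3; (λ − 4) = 0 ⇒ λ = 4; (λ − 5) = 0 ⇒ λ = 5.
(Check: the roots sum (with multiplicity) to 20, matching trace L = Σdeg = 2·10 = 20.)
Laplacian eigenvalues: [0.0, 2.2679, 3.0, 4.0, 5.0, 5.7321]. Largest eigenvalue (spectral radius) = 5.7321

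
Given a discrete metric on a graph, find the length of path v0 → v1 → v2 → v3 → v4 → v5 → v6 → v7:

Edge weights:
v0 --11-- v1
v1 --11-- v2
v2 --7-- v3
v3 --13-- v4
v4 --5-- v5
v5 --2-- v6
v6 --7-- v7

Arc length = 11 + 11 + 7 + 13 + 5 + 2 + 7 = 56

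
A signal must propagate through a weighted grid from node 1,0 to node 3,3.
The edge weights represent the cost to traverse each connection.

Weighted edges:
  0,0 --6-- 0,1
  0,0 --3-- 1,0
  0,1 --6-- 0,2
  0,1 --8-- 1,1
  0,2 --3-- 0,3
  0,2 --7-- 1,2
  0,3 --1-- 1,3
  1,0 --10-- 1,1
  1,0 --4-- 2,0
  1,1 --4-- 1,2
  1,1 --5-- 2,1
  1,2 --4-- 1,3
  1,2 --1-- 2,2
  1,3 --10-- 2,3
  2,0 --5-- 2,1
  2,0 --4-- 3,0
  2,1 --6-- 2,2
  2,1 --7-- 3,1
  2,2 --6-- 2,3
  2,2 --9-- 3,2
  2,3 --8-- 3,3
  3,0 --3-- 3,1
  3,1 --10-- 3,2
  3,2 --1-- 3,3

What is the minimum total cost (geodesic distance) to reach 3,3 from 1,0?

Shortest path: 1,0 → 2,0 → 3,0 → 3,1 → 3,2 → 3,3, total weight = 22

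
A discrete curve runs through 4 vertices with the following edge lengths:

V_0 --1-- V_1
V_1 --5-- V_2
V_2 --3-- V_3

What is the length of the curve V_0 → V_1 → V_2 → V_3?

Arc length = 1 + 5 + 3 = 9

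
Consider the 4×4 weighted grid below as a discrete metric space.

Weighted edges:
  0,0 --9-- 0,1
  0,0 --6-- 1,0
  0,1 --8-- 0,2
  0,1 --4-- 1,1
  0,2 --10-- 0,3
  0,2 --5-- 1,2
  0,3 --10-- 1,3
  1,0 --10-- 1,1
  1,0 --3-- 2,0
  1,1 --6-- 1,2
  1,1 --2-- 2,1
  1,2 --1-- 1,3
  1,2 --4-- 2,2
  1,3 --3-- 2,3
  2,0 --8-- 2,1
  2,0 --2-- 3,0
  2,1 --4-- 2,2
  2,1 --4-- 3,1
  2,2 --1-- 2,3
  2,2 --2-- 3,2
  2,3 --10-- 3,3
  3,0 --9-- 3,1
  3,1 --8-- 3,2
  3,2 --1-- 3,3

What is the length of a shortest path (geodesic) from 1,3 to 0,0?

Shortest path: 1,3 → 1,2 → 1,1 → 0,1 → 0,0, total weight = 20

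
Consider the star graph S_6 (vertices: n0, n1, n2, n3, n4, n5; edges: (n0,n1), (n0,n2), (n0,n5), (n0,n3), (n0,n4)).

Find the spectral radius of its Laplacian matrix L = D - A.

The star S_6 is the complete bipartite graph K_{1,5} (one hub of degree 5, 5 leaves of degree 1). The Laplacian spectrum of K_{p,q} is 0, p (multiplicity q−1), q (multiplicity p−1), p+q. With p = 1, q = 5: 0 once, 1 with multiplicity 4, and 6 once. (Check: trace L = sum of degrees = 10 = 4·1 + 6.)
Laplacian eigenvalues: [0.0, 1.0, 1.0, 1.0, 1.0, 6.0]. Largest eigenvalue (spectral radius) = 6.0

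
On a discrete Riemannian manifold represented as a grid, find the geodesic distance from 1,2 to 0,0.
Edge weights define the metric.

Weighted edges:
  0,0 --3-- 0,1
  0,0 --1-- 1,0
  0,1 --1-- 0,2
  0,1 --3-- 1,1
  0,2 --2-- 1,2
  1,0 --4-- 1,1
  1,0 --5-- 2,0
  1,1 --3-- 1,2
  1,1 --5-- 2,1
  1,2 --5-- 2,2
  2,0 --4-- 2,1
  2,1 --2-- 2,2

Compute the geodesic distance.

Shortest path: 1,2 → 0,2 → 0,1 → 0,0, total weight = 6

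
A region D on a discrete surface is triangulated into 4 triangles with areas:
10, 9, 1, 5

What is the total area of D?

10 + 9 + 1 + 5 = 25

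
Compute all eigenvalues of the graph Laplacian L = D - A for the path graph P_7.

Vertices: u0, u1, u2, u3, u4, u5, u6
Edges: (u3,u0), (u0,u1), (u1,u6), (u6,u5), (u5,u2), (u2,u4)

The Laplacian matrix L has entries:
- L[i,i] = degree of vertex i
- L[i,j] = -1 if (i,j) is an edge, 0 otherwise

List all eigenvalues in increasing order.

The path graph P_n has Laplacian eigenvalues λ_k = 2 − 2cos(kπ/n), k = 0, 1, …, n−1. Here n = 7:
k=0: 2 − 2cos(0) = 0.0; k=1: 2 − 2cos(π/7) = 0.1981; k=2: 2 − 2cos(2π/7) = 0.753; k=3: 2 − 2cos(3π/7) = 1.555; k=4: 2 − 2cos(4π/7) = 2.445; k=5: 2 − 2cos(5π/7) = 3.247; k=6: 2 − 2cos(6π/7) = 3.8019.
Laplacian eigenvalues (increasing order): [0.0, 0.1981, 0.753, 1.555, 2.445, 3.247, 3.8019]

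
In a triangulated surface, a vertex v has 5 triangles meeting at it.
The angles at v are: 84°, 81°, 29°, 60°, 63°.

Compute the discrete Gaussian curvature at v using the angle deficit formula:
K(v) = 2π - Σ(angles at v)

Sum of angles = 317°. K = 360° - 317° = 43° = 43π/180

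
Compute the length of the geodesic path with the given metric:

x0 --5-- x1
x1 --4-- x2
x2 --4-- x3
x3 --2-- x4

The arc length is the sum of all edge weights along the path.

Arc length = 5 + 4 + 4 + 2 = 15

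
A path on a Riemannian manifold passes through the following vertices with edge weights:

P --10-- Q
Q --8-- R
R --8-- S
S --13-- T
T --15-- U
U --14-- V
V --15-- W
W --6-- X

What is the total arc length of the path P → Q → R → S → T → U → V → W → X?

Arc length = 10 + 8 + 8 + 13 + 15 + 14 + 15 + 6 = 89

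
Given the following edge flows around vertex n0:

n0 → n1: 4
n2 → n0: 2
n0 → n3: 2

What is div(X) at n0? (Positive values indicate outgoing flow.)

Divergence = sum of outgoing flows = 4 + (-2) + 2 = 4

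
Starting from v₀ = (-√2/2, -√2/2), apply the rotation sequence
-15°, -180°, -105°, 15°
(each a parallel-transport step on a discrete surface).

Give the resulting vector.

Total rotation: (-15°) + (-180°) + (-105°) + 15° = -285° ≡ 75° (mod 360°). Final vector: (0.5000, -0.8660)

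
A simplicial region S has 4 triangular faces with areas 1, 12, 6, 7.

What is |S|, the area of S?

1 + 12 + 6 + 7 = 26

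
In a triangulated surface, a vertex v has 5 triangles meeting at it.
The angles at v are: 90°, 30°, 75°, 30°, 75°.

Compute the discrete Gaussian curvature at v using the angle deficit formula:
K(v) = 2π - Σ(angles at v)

Sum of angles = 300°. K = 360° - 300° = 60°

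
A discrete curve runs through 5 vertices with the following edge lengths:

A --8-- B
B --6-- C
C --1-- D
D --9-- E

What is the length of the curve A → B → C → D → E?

Arc length = 8 + 6 + 1 + 9 = 24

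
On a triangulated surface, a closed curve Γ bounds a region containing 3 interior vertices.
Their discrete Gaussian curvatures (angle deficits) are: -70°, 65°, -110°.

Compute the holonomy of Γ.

Holonomy = total enclosed curvature = (-70°) + 65° + (-110°) = -115°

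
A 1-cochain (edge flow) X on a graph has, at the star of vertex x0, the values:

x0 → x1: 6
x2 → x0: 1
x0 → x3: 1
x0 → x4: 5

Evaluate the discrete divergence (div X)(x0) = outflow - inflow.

Divergence = sum of outgoing flows = 6 + (-1) + 1 + 5 = 11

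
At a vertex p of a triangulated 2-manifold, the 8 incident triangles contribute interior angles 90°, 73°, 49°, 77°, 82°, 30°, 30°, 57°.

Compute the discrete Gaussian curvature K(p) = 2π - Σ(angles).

Sum of angles = 488°. K = 360° - 488° = -128° = -32π/45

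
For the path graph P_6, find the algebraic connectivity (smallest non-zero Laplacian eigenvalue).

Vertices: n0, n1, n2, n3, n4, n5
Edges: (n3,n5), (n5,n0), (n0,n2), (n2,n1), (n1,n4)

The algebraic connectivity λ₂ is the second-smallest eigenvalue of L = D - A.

The path graph P_n has Laplacian eigenvalues λ_k = 2 − 2cos(kπ/n), k = 0, 1, …, n−1. Here n = 6:
k=0: 2 − 2cos(0) = 0.0; k=1: 2 − 2cos(π/6) = 0.2679; k=2: 2 − 2cos(π/3) = 1.0; k=3: 2 − 2cos(π/2) = 2.0; k=4: 2 − 2cos(2π/3) = 3.0; k=5: 2 − 2cos(5π/6) = 3.7321.
Laplacian eigenvalues: [0.0, 0.2679, 1.0, 2.0, 3.0, 3.7321]. Algebraic connectivity (smallest non-zero eigenvalue) = 0.2679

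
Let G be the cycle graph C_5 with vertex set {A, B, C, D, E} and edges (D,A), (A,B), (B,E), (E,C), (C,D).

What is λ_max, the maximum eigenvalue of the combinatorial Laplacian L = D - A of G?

The cycle graph C_n has Laplacian eigenvalues λ_k = 2 − 2cos(2πk/n), k = 0, 1, …, n−1. Here n = 5:
k=0: 2 − 2cos(0) = 0.0; k=1: 2 − 2cos(2π/5) = 1.382; k=2: 2 − 2cos(4π/5) = 3.618; k=3: 2 − 2cos(6π/5) = 3.618; k=4: 2 − 2cos(8π/5) = 1.382.
Laplacian eigenvalues: [0.0, 1.382, 1.382, 3.618, 3.618]. Largest eigenvalue (spectral radius) = 3.618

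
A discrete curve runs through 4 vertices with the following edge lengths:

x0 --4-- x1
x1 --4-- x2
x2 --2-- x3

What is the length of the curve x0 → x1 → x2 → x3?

Arc length = 4 + 4 + 2 = 10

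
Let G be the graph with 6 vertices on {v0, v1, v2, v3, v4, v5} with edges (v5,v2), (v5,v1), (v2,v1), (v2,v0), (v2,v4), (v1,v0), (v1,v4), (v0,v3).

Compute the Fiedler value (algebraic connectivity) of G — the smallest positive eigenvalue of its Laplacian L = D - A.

Degrees: deg(v0) = 3, deg(v1) = 4, deg(v2) = 4, deg(v3) = 1, deg(v4) = 2, deg(v5) = 2.
L = D − A with rows/columns ordered (v0, v1, v2, v3, v4, v5):
  [ 3, -1, -1, -1,  0,  0]
  [-1,  4, -1,  0, -1, -1]
  [-1, -1,  4,  0, -1, -1]
  [-1,  0,  0,  1,  0,  0]
  [ 0, -1, -1,  0,  2,  0]
  [ 0, -1, -1,  0,  0,  2]
Characteristic polynomial: det(λI − L) = λ(λ² − 6λ + 4)(λ − 2)(λ − 3)(λ − 5).
Roots: λ = 0; (λ² − 6λ + 4) = 0 ⇒ λ = 3 ± √5 ≈ 0.7639, 5.2361; (λ − 2) = 0 ⇒ λ = 2; (λ − 3) = 0 ⇒ λ = 3; (λ − 5) = 0 ⇒ λ = 5.
(Check: the roots sum (with multiplicity) to 16, matching trace L = Σdeg = 2·8 = 16.)
Laplacian eigenvalues: [0.0, 0.7639, 2.0, 3.0, 5.0, 5.2361]. Algebraic connectivity (smallest non-zero eigenvalue) = 0.7639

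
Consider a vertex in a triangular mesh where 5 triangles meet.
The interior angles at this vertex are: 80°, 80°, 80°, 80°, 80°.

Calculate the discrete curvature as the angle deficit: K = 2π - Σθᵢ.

Sum of angles = 400°. K = 360° - 400° = -40°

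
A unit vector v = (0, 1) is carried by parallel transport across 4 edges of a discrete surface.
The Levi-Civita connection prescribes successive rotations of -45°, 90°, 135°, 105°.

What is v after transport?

Total rotation: (-45°) + 90° + 135° + 105° = 285° ≡ -75° (mod 360°). Final vector: (0.9659, 0.2588)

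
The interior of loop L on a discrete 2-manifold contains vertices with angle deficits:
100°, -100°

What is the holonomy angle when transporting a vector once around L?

Holonomy = total enclosed curvature = 100° + (-100°) = 0°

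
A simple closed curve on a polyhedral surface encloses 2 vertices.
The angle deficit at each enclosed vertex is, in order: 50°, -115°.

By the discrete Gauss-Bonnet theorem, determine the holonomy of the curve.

Holonomy = total enclosed curvature = 50° + (-115°) = -65°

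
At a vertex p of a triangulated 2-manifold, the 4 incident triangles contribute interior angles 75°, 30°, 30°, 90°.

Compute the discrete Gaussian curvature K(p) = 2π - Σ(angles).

Sum of angles = 225°. K = 360° - 225° = 135°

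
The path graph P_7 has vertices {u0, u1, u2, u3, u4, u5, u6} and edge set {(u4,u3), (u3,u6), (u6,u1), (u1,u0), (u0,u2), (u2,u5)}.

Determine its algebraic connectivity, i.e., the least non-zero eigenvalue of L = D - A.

The path graph P_n has Laplacian eigenvalues λ_k = 2 − 2cos(kπ/n), k = 0, 1, …, n−1. Here n = 7:
k=0: 2 − 2cos(0) = 0.0; k=1: 2 − 2cos(π/7) = 0.1981; k=2: 2 − 2cos(2π/7) = 0.753; k=3: 2 − 2cos(3π/7) = 1.555; k=4: 2 − 2cos(4π/7) = 2.445; k=5: 2 − 2cos(5π/7) = 3.247; k=6: 2 − 2cos(6π/7) = 3.8019.
Laplacian eigenvalues: [0.0, 0.1981, 0.753, 1.555, 2.445, 3.247, 3.8019]. Algebraic connectivity (smallest non-zero eigenvalue) = 0.1981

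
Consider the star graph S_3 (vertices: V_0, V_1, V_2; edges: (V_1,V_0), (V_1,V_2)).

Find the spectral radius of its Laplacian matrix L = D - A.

The star S_3 is the complete bipartite graph K_{1,2} (one hub of degree 2, 2 leaves of degree 1). The Laplacian spectrum of K_{p,q} is 0, p (multiplicity q−1), q (multiplicity p−1), p+q. With p = 1, q = 2: 0 once, 1 with multiplicity 1, and 3 once. (Check: trace L = sum of degrees = 4 = 1·1 + 3.)
Laplacian eigenvalues: [0.0, 1.0, 3.0]. Largest eigenvalue (spectral radius) = 3.0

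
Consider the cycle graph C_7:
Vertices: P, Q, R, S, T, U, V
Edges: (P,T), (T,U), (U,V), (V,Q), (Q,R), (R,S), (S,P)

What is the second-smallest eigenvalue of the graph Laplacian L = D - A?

The cycle graph C_n has Laplacian eigenvalues λ_k = 2 − 2cos(2πk/n), k = 0, 1, …, n−1. Here n = 7:
k=0: 2 − 2cos(0) = 0.0; k=1: 2 − 2cos(2π/7) = 0.753; k=2: 2 − 2cos(4π/7) = 2.445; k=3: 2 − 2cos(6π/7) = 3.8019; k=4: 2 − 2cos(8π/7) = 3.8019; k=5: 2 − 2cos(10π/7) = 2.445; k=6: 2 − 2cos(12π/7) = 0.753.
Laplacian eigenvalues: [0.0, 0.753, 0.753, 2.445, 2.445, 3.8019, 3.8019]. Algebraic connectivity (smallest non-zero eigenvalue) = 0.753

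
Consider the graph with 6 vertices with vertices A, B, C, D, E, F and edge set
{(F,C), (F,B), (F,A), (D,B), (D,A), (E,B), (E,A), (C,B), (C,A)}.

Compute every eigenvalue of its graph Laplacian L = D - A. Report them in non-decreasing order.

Degrees: deg(A) = 4, deg(B) = 4, deg(C) = 3, deg(D) = 2, deg(E) = 2, deg(F) = 3.
L = D − A with rows/columns ordered (A, B, C, D, E, F):
  [ 4,  0, -1, -1, -1, -1]
  [ 0,  4, -1, -1, -1, -1]
  [-1, -1,  3,  0,  0, -1]
  [-1, -1,  0,  2,  0,  0]
  [-1, -1,  0,  0,  2,  0]
  [-1, -1, -1,  0,  0,  3]
Characteristic polynomial: det(λI − L) = λ(λ − 2)²(λ − 4)²(λ − 6).
Roots: λ = 0; (λ − 2) = 0 ⇒ λ = 2 (multiplicity 2); (λ − 4) = 0 ⇒ λ = 4 (multiplicity 2); (λ − 6) = 0 ⇒ λ = 6.
(Check: the roots sum (with multiplicity) to 18, matching trace L = Σdeg = 2·9 = 18.)
Laplacian eigenvalues (increasing order): [0.0, 2.0, 2.0, 4.0, 4.0, 6.0]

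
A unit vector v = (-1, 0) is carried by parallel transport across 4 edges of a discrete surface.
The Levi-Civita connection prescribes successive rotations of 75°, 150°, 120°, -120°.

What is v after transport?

Total rotation: 75° + 150° + 120° + (-120°) = 225° ≡ -135° (mod 360°). Final vector: (0.7071, 0.7071)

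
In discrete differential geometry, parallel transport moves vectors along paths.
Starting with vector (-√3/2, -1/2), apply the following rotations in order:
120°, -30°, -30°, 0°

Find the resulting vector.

Total rotation: 120° + (-30°) + (-30°) + 0° = 60°. Final vector: (0, -1)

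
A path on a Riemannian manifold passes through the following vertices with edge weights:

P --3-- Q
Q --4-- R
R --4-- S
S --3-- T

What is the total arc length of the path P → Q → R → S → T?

Arc length = 3 + 4 + 4 + 3 = 14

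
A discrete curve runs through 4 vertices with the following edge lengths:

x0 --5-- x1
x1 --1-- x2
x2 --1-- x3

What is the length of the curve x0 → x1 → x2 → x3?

Arc length = 5 + 1 + 1 = 7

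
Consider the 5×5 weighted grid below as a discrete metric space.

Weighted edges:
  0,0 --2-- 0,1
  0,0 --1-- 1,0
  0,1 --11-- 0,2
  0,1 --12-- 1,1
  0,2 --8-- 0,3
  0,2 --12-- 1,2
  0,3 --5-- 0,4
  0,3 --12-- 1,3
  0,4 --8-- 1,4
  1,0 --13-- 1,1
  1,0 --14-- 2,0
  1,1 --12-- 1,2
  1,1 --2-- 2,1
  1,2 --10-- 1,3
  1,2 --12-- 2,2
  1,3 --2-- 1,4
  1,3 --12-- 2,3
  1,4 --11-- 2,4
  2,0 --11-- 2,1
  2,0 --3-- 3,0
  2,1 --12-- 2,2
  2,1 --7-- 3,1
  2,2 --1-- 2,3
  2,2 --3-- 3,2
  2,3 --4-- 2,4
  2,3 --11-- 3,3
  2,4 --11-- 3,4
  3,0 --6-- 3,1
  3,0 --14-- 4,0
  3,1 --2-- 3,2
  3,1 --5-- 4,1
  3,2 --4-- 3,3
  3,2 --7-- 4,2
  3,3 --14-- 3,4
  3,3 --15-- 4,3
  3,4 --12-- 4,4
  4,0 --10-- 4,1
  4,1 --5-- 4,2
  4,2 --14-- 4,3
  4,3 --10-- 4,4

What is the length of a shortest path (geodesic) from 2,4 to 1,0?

Shortest path: 2,4 → 2,3 → 2,2 → 2,1 → 1,1 → 1,0, total weight = 32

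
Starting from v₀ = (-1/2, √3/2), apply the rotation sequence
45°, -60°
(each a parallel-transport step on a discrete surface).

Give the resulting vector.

Total rotation: 45° + (-60°) = -15°. Final vector: (-0.2588, 0.9659)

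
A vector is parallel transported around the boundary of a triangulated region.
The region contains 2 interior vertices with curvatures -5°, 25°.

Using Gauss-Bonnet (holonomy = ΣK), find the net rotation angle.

Holonomy = total enclosed curvature = (-5°) + 25° = 20°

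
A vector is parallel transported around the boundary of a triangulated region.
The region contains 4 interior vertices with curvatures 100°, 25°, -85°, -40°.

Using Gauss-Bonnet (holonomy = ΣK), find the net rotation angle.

Holonomy = total enclosed curvature = 100° + 25° + (-85°) + (-40°) = 0°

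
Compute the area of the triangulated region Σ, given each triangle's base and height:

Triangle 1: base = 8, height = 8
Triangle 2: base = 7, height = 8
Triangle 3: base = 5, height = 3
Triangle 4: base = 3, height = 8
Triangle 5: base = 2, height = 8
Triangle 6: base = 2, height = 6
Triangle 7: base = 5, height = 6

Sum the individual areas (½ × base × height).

(1/2)×8×8 + (1/2)×7×8 + (1/2)×5×3 + (1/2)×3×8 + (1/2)×2×8 + (1/2)×2×6 + (1/2)×5×6 = 108.5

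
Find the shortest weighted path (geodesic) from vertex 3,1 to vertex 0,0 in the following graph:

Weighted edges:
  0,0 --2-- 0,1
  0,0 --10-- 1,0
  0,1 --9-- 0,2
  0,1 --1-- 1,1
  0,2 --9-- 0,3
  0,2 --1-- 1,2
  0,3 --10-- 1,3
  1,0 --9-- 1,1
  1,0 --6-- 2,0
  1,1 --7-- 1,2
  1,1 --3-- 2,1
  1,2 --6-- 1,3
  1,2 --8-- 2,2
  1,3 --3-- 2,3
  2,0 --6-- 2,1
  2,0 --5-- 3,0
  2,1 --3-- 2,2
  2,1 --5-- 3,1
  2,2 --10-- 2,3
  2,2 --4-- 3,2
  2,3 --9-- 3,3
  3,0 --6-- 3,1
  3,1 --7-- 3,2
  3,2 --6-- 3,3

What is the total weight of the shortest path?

Shortest path: 3,1 → 2,1 → 1,1 → 0,1 → 0,0, total weight = 11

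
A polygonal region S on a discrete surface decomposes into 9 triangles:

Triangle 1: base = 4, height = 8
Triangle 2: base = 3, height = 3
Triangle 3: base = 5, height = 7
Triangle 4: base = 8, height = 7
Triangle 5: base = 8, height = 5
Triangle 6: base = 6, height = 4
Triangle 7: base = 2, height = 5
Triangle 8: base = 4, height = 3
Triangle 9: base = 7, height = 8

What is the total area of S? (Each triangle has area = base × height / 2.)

(1/2)×4×8 + (1/2)×3×3 + (1/2)×5×7 + (1/2)×8×7 + (1/2)×8×5 + (1/2)×6×4 + (1/2)×2×5 + (1/2)×4×3 + (1/2)×7×8 = 137.0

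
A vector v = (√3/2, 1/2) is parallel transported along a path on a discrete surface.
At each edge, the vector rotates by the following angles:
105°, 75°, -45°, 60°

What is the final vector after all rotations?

Total rotation: 105° + 75° + (-45°) + 60° = 195° ≡ -165° (mod 360°). Final vector: (-0.7071, -0.7071)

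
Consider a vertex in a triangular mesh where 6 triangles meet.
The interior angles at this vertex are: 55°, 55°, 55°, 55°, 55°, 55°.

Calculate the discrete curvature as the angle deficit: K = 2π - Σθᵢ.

Sum of angles = 330°. K = 360° - 330° = 30° = π/6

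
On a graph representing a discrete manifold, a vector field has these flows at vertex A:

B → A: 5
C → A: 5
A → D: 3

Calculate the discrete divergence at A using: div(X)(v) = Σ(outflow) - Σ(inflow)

Divergence = sum of outgoing flows = (-5) + (-5) + 3 = -7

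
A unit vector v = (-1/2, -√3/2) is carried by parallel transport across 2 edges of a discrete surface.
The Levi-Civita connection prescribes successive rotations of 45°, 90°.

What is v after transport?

Total rotation: 45° + 90° = 135°. Final vector: (0.9659, 0.2588)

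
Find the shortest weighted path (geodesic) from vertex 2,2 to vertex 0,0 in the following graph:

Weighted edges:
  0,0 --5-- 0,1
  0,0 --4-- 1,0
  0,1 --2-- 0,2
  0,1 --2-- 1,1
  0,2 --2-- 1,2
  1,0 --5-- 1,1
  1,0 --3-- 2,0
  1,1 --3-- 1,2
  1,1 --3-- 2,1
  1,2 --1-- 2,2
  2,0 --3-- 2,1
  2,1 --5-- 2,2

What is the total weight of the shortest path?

Shortest path: 2,2 → 1,2 → 0,2 → 0,1 → 0,0, total weight = 10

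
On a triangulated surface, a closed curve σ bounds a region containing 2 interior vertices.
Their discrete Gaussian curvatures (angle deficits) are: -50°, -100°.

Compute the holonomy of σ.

Holonomy = total enclosed curvature = (-50°) + (-100°) = -150°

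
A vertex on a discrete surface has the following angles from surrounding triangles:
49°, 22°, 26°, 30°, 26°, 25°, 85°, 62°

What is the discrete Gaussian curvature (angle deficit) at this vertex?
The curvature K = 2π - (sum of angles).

Sum of angles = 325°. K = 360° - 325° = 35° = 7π/36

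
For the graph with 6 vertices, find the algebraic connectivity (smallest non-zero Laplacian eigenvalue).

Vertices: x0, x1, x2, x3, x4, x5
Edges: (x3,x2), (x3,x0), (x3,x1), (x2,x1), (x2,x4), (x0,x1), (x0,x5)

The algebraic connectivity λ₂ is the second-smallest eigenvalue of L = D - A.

Degrees: deg(x0) = 3, deg(x1) = 3, deg(x2) = 3, deg(x3) = 3, deg(x4) = 1, deg(x5) = 1.
L = D − A with rows/columns ordered (x0, x1, x2, x3, x4, x5):
  [ 3, -1,  0, -1,  0, -1]
  [-1,  3, -1, -1,  0,  0]
  [ 0, -1,  3, -1, -1,  0]
  [-1, -1, -1,  3,  0,  0]
  [ 0,  0, -1,  0,  1,  0]
  [-1,  0,  0,  0,  0,  1]
Characteristic polynomial: det(λI − L) = λ(λ² − 4λ + 2)(λ² − 6λ + 6)(λ − 4).
Roots: λ = 0; (λ² − 4λ + 2) = 0 ⇒ λ = 2 ± √2 ≈ 0.5858, 3.4142; (λ² − 6λ + 6) = 0 ⇒ λ = 3 ± √3 ≈ 1.2679, 4.7321; (λ − 4) = 0 ⇒ λ = 4.
(Check: the roots sum (with multiplicity) to 14, matching trace L = Σdeg = 2·7 = 14.)
Laplacian eigenvalues: [0.0, 0.5858, 1.2679, 3.4142, 4.0, 4.7321]. Algebraic connectivity (smallest non-zero eigenvalue) = 0.5858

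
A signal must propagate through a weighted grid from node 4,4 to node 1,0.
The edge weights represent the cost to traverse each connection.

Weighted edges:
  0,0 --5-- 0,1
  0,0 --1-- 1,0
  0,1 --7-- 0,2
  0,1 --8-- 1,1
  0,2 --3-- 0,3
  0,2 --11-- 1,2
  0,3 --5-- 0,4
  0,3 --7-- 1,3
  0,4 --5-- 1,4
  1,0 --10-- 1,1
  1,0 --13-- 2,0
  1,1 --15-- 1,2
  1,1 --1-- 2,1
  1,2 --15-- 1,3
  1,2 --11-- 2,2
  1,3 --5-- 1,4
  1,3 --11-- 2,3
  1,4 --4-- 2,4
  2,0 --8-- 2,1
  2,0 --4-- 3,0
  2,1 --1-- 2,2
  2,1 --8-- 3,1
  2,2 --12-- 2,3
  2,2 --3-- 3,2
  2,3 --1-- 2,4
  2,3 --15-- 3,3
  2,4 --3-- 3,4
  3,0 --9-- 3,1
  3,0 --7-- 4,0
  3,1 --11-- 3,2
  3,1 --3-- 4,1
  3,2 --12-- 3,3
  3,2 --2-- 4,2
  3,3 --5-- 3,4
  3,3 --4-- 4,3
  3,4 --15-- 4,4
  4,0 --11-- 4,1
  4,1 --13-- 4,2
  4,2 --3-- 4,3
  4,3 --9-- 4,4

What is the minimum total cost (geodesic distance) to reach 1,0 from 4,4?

Shortest path: 4,4 → 4,3 → 4,2 → 3,2 → 2,2 → 2,1 → 1,1 → 1,0, total weight = 29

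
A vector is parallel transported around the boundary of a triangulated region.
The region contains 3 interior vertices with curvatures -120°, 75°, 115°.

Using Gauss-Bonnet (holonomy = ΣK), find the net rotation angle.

Holonomy = total enclosed curvature = (-120°) + 75° + 115° = 70°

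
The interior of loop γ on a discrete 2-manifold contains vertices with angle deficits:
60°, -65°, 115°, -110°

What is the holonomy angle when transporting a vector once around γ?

Holonomy = total enclosed curvature = 60° + (-65°) + 115° + (-110°) = 0°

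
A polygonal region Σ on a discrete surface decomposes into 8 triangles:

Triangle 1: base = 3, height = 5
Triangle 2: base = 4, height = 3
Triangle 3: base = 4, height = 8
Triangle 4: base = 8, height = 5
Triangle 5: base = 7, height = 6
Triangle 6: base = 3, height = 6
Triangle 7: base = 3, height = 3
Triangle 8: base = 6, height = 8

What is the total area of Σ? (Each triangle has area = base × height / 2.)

(1/2)×3×5 + (1/2)×4×3 + (1/2)×4×8 + (1/2)×8×5 + (1/2)×7×6 + (1/2)×3×6 + (1/2)×3×3 + (1/2)×6×8 = 108.0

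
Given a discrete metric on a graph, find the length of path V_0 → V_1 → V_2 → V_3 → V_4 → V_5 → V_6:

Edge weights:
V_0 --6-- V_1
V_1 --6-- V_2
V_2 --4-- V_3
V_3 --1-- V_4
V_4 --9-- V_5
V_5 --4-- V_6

Arc length = 6 + 6 + 4 + 1 + 9 + 4 = 30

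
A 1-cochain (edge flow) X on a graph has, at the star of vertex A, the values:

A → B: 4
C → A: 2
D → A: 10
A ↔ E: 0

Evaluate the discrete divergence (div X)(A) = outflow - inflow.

Divergence = sum of outgoing flows = 4 + (-2) + (-10) + 0 = -8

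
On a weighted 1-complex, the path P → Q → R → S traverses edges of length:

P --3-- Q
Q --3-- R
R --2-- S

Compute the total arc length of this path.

Arc length = 3 + 3 + 2 = 8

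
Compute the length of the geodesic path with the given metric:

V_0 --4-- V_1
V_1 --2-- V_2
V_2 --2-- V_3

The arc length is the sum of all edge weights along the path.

Arc length = 4 + 2 + 2 = 8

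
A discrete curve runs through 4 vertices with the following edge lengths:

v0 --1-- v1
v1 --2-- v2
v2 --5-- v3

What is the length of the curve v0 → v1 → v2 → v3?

Arc length = 1 + 2 + 5 = 8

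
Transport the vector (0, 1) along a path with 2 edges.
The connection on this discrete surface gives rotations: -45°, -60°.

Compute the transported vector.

Total rotation: (-45°) + (-60°) = -105°. Final vector: (0.9659, -0.2588)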